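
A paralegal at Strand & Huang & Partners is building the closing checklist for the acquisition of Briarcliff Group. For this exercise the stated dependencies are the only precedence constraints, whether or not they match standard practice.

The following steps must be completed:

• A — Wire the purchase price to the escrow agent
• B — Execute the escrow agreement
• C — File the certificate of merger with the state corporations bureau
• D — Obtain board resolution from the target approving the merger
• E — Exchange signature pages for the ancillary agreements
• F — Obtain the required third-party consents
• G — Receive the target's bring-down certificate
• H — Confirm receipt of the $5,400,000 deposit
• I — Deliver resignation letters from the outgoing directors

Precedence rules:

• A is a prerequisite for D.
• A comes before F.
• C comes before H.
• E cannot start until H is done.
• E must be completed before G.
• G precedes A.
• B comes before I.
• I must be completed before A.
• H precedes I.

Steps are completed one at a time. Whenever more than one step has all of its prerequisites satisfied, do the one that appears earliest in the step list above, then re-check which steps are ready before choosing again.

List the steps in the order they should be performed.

Nothing is required for B and C. B is listed earlier → B first.
Next only C has its prerequisites met → C.
Next only H has its prerequisites met → H.
Ready: E and I. E is listed earlier → E.
G now also ready, so the ready set is {G, I}; G is listed earlier → G.
That leaves I as the only ready step → I.
A needed G and I, now all done → A.
D and F are both available; D is listed earlier → D.
Next only F has its prerequisites met → F.

B C H E G I A D F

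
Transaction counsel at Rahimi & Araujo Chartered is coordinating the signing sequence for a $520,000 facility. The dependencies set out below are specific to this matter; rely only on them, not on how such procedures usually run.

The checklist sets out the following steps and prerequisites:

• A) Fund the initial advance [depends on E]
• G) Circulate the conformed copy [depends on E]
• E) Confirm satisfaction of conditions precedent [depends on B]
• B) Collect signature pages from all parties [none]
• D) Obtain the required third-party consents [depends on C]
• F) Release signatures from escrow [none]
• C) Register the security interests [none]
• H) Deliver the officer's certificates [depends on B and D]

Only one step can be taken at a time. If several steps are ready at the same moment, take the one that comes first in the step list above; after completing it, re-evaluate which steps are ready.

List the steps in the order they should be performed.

B E A G F C D H

B, F and C have no prerequisites; B is listed earlier, so B is first.
Now E, F and C have their prerequisites met. E is listed earlier, so E next.
A and G now also ready, so the ready set is {A, G, F, C}; A is listed earlier → A.
Ready: G, F and C. G is listed earlier → G.
F and C are both available; F is listed earlier → F.
Next only C has its prerequisites met → C.
D needed C, now all done → D.
H needed B and D, now all done → H.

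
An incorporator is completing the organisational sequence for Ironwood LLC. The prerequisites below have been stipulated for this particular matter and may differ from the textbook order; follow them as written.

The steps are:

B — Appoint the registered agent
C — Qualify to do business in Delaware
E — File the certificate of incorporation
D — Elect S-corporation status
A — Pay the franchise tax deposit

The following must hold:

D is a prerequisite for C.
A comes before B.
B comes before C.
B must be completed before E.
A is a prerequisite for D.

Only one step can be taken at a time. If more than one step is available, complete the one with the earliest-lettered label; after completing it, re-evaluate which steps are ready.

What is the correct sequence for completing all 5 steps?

A B D C E

Only A has no prerequisites, so it is first.
Now B and D have their prerequisites met. B has the earlier label, so B next.
E now also ready, so the ready set is {D, E}; D has the earlier label → D.
Ready: C and E. C has the earlier label → C.
Next only E has its prerequisites met → E.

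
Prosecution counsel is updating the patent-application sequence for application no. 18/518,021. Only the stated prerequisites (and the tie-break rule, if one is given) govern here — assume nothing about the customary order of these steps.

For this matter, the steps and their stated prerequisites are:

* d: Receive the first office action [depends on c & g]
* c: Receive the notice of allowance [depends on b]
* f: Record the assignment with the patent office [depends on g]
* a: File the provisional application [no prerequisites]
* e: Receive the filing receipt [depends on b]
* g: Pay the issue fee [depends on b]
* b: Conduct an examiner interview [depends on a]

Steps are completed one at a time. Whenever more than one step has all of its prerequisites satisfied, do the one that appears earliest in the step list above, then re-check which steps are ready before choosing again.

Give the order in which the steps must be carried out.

a has no prerequisites → a first.
Next only b has its prerequisites met → b.
c, e and g are all available; c is listed earlier → c.
e and g are both available; e is listed earlier → e.
g is the only step now ready → g.
Ready: d and f. d is listed earlier → d.
Next only f has its prerequisites met → f.

a b c e g d f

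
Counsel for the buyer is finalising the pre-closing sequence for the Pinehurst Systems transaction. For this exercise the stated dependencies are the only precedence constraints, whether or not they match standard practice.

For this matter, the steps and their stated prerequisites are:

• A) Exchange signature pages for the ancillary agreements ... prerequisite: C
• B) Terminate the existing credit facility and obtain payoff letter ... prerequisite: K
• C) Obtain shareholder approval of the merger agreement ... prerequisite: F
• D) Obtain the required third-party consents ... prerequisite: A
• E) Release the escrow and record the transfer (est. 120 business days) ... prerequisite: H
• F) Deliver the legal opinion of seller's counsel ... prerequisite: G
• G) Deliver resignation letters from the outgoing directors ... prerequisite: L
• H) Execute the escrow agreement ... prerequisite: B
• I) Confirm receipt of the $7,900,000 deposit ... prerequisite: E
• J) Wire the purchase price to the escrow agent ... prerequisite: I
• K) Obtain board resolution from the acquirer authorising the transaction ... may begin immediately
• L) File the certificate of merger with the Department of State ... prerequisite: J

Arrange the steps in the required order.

K has no prerequisites → K first.
B is the only step now ready → B.
H needed B, now all done → H.
That leaves E as the only ready step → E.
I needed E, now all done → I.
J is the only step now ready → J.
L needed J, now all done → L.
G needed L, now all done → G.
F needed G, now all done → F.
C needed F, now all done → C.
A needed C, now all done → A.
D needed A, now all done → D.

K, B, H, E, I, J, L, G, F, C, A, D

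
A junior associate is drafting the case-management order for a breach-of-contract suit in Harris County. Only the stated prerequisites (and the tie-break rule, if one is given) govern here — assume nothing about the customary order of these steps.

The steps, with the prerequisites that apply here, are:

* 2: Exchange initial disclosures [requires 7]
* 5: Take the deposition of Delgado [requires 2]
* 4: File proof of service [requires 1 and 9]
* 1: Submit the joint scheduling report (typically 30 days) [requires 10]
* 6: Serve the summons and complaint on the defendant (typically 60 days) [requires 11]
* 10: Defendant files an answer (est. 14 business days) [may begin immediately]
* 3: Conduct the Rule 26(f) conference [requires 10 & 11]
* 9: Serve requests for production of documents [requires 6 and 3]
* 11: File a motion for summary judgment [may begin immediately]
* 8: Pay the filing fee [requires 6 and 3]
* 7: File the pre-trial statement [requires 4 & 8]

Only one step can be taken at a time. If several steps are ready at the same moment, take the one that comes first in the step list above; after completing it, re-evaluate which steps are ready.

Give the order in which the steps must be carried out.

Nothing is required for 10 and 11. 10 is listed earlier → 10 first.
1 and 11 are both available; 1 is listed earlier → 1.
Next only 11 has its prerequisites met → 11.
6 and 3 are both available; 6 is listed earlier → 6.
Next only 3 has its prerequisites met → 3.
9 and 8 are both available; 9 is listed earlier → 9.
4 now also ready, so the ready set is {4, 8}; 4 is listed earlier → 4.
Next only 8 has its prerequisites met → 8.
7 needed 4 and 8, now all done → 7.
2 needed 7, now all done → 2.
5 needed 2, now all done → 5.

10 1 11 6 3 9 4 8 7 2 5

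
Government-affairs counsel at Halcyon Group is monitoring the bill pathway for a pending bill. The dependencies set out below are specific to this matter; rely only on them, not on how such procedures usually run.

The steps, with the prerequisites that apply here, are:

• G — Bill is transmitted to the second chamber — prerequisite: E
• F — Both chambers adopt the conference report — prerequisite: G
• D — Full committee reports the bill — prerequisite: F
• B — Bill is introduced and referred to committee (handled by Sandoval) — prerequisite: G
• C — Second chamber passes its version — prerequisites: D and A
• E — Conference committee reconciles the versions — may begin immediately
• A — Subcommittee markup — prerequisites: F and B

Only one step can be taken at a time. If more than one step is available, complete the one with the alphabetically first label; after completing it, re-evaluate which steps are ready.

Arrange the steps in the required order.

E → G → B → F → A → D → C

E has no prerequisites → E first.
G needed E, now all done → G.
Now B and F have their prerequisites met. B has the earlier label, so B next.
That leaves F as the only ready step → F.
Ready: A and D. A has the earlier label → A.
Next only D has its prerequisites met → D.
That leaves C as the only ready step → C.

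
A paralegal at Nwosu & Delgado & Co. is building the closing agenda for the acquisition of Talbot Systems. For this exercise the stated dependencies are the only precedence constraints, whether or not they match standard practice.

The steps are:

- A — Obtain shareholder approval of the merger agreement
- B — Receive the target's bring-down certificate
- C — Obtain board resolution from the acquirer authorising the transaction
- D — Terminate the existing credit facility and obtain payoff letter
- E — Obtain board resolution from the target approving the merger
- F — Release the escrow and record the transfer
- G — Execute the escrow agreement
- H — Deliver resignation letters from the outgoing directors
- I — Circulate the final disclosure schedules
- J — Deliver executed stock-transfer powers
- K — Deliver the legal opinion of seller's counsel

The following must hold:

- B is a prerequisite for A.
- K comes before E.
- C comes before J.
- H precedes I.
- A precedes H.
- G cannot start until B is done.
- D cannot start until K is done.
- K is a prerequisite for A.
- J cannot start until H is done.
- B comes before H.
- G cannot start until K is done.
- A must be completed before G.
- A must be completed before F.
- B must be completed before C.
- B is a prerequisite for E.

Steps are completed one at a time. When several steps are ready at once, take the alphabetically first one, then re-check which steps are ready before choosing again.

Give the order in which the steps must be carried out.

B and K have no prerequisites; B has the earlier label, so B is first.
Ready: C and K. C has the earlier label → C.
Next only K has its prerequisites met → K.
Ready: A, D and E. A has the earlier label → A.
F, G and H now also ready, so the ready set is {D, E, F, G, H}; D has the earlier label → D.
Now E, F, G and H have their prerequisites met. E has the earlier label, so E next.
F, G and H are all available; F has the earlier label → F.
Ready: G and H. G has the earlier label → G.
That leaves H as the only ready step → H.
Now I and J have their prerequisites met. I has the earlier label, so I next.
J is the only step now ready → J.

B → C → K → A → D → E → F → G → H → I → J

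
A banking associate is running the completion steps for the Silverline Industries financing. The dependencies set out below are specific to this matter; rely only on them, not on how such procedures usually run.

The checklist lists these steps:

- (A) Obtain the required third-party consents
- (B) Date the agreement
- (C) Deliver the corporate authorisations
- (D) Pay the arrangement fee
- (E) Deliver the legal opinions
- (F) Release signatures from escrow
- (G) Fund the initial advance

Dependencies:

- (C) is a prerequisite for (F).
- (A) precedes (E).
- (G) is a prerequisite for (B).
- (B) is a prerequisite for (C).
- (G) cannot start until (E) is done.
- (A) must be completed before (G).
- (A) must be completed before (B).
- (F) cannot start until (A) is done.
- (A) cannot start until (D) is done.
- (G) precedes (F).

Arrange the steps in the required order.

(D) (A) (E) (G) (B) (C) (F)

Only (D) has no prerequisites, so it is first.
Next only (A) has its prerequisites met → (A).
That leaves (E) as the only ready step → (E).
(G) needed (A) and (E), now all done → (G).
(B) is the only step now ready → (B).
(C) needed (B), now all done → (C).
Next only (F) has its prerequisites met → (F).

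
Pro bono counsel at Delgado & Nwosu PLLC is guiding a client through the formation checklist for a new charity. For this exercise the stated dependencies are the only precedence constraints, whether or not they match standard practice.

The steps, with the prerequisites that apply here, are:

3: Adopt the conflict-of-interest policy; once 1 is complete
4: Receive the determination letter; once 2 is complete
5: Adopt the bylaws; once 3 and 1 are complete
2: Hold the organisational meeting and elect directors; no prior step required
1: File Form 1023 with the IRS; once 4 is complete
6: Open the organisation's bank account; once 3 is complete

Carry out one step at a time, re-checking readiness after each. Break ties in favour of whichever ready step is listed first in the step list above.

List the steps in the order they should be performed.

2 4 1 3 5 6

Only 2 has no prerequisites, so it is first.
That leaves 4 as the only ready step → 4.
That leaves 1 as the only ready step → 1.
That leaves 3 as the only ready step → 3.
Ready: 5 and 6. 5 is listed earlier → 5.
Next only 6 has its prerequisites met → 6.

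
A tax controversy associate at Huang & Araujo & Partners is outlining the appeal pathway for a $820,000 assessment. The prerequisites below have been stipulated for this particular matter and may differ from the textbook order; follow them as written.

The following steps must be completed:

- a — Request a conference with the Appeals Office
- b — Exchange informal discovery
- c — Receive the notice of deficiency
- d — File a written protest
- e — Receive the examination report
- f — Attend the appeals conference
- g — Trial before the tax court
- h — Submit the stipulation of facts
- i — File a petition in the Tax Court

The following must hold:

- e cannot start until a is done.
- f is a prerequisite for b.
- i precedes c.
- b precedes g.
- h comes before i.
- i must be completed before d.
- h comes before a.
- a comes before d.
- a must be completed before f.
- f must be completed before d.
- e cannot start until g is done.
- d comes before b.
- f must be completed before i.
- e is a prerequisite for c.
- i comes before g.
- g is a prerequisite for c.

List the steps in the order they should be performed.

h a f i d b g e c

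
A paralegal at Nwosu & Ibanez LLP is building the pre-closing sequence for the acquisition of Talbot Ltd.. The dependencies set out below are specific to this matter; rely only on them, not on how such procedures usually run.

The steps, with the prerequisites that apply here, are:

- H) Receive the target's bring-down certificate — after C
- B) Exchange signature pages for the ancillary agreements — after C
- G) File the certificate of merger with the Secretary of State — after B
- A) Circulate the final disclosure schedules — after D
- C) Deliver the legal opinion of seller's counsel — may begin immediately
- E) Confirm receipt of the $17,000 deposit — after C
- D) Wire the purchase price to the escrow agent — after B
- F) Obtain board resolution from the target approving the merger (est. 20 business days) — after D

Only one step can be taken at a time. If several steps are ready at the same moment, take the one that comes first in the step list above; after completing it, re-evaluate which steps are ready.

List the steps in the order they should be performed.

C, H, B, G, E, D, A, F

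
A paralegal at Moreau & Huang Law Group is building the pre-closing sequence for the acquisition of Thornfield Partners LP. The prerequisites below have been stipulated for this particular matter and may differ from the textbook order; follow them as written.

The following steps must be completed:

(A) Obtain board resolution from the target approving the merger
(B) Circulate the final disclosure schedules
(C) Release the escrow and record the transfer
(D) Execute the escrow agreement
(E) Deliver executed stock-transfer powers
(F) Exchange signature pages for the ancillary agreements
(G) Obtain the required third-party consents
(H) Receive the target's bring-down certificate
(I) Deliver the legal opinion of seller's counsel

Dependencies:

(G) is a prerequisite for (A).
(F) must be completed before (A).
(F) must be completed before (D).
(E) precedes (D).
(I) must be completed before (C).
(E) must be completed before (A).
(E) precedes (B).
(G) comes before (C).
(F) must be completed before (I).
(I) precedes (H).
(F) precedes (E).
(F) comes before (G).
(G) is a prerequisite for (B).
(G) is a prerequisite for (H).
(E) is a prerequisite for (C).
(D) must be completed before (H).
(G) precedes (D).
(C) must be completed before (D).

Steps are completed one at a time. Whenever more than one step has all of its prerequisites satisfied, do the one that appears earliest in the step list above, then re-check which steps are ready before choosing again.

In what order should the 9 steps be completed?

(F), (E), (G), (A), (B), (I), (C), (D), (H)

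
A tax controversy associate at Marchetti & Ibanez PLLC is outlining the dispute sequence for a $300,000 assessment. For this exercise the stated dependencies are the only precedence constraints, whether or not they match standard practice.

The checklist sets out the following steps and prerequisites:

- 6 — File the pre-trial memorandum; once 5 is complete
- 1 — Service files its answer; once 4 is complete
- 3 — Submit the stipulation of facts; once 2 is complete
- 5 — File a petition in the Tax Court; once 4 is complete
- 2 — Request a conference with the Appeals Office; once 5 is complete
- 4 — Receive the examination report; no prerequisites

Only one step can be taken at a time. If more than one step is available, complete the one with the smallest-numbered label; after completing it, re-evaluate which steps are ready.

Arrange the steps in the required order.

Only 4 has no prerequisites, so it is first.
Now 1 and 5 have their prerequisites met. 1 has the earlier label, so 1 next.
5 needed 4, now all done → 5.
Now 2 and 6 have their prerequisites met. 2 has the earlier label, so 2 next.
3 and 6 are both available; 3 has the earlier label → 3.
6 is the only step now ready → 6.

4 → 1 → 5 → 2 → 3 → 6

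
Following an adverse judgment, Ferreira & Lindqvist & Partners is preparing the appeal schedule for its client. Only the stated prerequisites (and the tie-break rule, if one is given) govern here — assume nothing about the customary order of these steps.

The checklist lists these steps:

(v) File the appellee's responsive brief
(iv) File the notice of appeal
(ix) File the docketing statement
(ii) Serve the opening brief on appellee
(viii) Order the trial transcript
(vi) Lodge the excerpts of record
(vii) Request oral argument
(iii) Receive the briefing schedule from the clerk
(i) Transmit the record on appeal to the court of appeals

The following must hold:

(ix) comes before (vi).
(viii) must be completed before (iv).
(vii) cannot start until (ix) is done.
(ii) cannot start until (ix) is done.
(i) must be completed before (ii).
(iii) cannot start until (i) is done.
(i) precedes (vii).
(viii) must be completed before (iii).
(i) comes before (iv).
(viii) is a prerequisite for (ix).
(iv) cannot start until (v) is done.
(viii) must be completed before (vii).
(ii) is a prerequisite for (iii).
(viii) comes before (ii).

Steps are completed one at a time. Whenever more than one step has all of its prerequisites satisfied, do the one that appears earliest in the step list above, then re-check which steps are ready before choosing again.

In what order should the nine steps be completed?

(v) → (viii) → (ix) → (vi) → (i) → (iv) → (ii) → (vii) → (iii)

Nothing is required for (v), (viii) and (i). (v) is listed earlier → (v) first.
(viii) and (i) are both available; (viii) is listed earlier → (viii).
Ready: (ix) and (i). (ix) is listed earlier → (ix).
(vi) and (i) are both available; (vi) is listed earlier → (vi).
Next only (i) has its prerequisites met → (i).
Ready: (iv), (ii) and (vii). (iv) is listed earlier → (iv).
(ii) and (vii) are both available; (ii) is listed earlier → (ii).
Ready: (vii) and (iii). (vii) is listed earlier → (vii).
That leaves (iii) as the only ready step → (iii).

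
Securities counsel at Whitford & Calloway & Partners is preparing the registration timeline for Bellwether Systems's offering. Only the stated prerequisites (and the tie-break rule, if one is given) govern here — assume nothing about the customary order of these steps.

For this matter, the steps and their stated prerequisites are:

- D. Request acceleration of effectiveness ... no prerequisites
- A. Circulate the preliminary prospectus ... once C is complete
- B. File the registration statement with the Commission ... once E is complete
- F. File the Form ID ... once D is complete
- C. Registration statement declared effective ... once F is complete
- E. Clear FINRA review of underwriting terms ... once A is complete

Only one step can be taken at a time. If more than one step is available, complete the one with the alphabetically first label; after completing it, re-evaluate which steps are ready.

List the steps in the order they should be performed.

D, F, C, A, E, B

D is the only step with nothing outstanding, so it goes first.
F needed D, now all done → F.
C needed F, now all done → C.
A needed C, now all done → A.
E needed A, now all done → E.
B is the only step now ready → B.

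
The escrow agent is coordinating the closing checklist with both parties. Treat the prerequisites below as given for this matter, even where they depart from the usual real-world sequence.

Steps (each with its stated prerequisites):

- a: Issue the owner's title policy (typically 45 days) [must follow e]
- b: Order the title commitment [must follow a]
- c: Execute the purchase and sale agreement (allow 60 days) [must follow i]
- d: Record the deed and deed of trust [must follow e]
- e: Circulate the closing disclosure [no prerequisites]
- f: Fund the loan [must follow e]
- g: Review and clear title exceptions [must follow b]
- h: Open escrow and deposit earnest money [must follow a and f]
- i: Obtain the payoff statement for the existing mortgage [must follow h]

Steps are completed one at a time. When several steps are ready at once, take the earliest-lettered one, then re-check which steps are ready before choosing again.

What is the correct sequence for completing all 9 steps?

e a b d f g h i c

e is the only step with nothing outstanding, so it goes first.
Ready: a, d and f. a has the earlier label → a.
b now also ready, so the ready set is {b, d, f}; b has the earlier label → b.
d, f and g are all available; d has the earlier label → d.
f and g are both available; f has the earlier label → f.
g and h are both available; g has the earlier label → g.
h is the only step now ready → h.
That leaves i as the only ready step → i.
c needed i, now all done → c.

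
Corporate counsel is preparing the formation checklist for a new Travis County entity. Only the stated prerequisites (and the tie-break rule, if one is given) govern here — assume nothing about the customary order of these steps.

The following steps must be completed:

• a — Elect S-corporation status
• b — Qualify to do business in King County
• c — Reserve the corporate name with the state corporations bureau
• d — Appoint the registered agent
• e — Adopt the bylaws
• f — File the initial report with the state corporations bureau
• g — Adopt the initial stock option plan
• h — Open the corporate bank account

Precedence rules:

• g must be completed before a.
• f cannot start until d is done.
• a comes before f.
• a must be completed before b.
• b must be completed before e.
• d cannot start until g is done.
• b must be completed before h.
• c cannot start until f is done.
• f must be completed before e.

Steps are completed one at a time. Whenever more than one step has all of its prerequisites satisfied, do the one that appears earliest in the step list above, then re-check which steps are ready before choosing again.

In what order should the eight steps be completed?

g has no prerequisites → g first.
a and d are both available; a is listed earlier → a.
b and d are both available; b is listed earlier → b.
h now also ready, so the ready set is {d, h}; d is listed earlier → d.
f now also ready, so the ready set is {f, h}; f is listed earlier → f.
c and e now also ready, so the ready set is {c, e, h}; c is listed earlier → c.
Now e and h have their prerequisites met. e is listed earlier, so e next.
That leaves h as the only ready step → h.

g a b d f c e h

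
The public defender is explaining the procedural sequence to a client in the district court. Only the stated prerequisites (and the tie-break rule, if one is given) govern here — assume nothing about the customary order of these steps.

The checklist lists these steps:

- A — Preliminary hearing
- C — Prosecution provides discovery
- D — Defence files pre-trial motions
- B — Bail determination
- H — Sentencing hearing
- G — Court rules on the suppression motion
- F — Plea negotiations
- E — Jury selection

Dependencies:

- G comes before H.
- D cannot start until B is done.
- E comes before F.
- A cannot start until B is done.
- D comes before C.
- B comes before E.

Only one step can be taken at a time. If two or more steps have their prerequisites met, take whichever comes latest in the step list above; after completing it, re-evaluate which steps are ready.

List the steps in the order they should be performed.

G and B have no prerequisites; G is listed later, so G is first.
H now also ready, so the ready set is {H, B}; H is listed later → H.
Next only B has its prerequisites met → B.
E, D and A are all available; E is listed later → E.
F now also ready, so the ready set is {F, D, A}; F is listed later → F.
Now D and A have their prerequisites met. D is listed later, so D next.
C now also ready, so the ready set is {C, A}; C is listed later → C.
A needed B, now all done → A.

G, H, B, E, F, D, C, A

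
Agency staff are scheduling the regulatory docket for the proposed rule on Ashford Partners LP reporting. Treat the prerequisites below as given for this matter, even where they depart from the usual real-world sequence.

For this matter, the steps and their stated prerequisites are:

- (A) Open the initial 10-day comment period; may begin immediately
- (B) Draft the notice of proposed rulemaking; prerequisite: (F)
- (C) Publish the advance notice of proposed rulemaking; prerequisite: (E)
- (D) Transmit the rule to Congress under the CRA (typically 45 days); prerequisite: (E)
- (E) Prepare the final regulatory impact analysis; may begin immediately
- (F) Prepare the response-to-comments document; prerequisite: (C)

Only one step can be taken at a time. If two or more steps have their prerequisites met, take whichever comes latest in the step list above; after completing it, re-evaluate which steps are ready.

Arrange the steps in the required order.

(E), (D), (C), (F), (B), (A)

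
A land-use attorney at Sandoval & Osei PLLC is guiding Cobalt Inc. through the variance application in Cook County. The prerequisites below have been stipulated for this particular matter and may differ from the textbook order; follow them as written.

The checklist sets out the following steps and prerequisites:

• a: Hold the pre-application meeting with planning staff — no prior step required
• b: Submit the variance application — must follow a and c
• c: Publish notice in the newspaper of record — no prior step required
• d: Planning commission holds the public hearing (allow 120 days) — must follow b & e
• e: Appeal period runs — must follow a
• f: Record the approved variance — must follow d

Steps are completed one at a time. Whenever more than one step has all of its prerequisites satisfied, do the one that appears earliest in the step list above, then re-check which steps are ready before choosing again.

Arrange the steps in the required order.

a → c → b → e → d → f

Nothing is required for a and c. a is listed earlier → a first.
e now also ready, so the ready set is {c, e}; c is listed earlier → c.
Ready: b and e. b is listed earlier → b.
e needed a, now all done → e.
Next only d has its prerequisites met → d.
That leaves f as the only ready step → f.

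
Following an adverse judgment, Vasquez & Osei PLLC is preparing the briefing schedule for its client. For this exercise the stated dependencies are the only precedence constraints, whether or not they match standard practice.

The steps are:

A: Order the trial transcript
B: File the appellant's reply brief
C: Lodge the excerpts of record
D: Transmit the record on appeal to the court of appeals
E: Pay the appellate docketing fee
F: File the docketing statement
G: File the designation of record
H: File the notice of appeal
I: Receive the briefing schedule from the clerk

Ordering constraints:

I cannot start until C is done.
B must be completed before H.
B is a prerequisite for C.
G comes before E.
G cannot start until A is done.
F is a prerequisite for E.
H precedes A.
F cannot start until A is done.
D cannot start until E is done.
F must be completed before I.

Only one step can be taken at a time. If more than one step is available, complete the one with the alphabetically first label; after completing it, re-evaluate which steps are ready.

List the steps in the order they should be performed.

B, C, H, A, F, G, E, D, I

B has no prerequisites → B first.
Ready: C and H. C has the earlier label → C.
That leaves H as the only ready step → H.
Next only A has its prerequisites met → A.
Ready: F and G. F has the earlier label → F.
I now also ready, so the ready set is {G, I}; G has the earlier label → G.
E and I are both available; E has the earlier label → E.
D now also ready, so the ready set is {D, I}; D has the earlier label → D.
I needed C and F, now all done → I.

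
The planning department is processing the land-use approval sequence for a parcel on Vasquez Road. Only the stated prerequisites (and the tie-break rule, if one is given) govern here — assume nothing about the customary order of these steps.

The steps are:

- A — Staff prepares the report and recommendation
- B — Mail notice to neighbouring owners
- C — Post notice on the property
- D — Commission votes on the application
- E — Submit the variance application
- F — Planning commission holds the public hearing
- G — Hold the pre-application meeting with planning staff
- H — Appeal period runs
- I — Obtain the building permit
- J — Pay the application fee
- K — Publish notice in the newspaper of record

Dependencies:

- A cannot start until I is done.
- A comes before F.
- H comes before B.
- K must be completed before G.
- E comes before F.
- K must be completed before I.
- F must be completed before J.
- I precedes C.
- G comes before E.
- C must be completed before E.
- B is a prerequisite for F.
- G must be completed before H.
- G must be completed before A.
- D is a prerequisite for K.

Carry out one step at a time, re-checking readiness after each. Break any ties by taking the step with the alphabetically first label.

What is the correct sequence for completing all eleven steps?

D has no prerequisites → D first.
Next only K has its prerequisites met → K.
Now G and I have their prerequisites met. G has the earlier label, so G next.
H now also ready, so the ready set is {H, I}; H has the earlier label → H.
Now B and I have their prerequisites met. B has the earlier label, so B next.
I needed K, now all done → I.
A and C are both available; A has the earlier label → A.
Next only C has its prerequisites met → C.
That leaves E as the only ready step → E.
F needed A, B and E, now all done → F.
J is the only step now ready → J.

D K G H B I A C E F J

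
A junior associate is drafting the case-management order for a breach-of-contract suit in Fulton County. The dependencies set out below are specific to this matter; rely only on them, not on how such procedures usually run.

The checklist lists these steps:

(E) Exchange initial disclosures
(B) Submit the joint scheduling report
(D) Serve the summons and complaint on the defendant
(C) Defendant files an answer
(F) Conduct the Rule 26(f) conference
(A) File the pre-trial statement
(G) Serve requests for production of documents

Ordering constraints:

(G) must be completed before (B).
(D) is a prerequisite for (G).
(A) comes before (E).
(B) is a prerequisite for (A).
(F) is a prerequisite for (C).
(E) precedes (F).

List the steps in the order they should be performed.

(D) is the only step with nothing outstanding, so it goes first.
(G) needed (D), now all done → (G).
(B) needed (G), now all done → (B).
(A) needed (B), now all done → (A).
Next only (E) has its prerequisites met → (E).
(F) needed (E), now all done → (F).
(C) needed (F), now all done → (C).

(D), (G), (B), (A), (E), (F), (C)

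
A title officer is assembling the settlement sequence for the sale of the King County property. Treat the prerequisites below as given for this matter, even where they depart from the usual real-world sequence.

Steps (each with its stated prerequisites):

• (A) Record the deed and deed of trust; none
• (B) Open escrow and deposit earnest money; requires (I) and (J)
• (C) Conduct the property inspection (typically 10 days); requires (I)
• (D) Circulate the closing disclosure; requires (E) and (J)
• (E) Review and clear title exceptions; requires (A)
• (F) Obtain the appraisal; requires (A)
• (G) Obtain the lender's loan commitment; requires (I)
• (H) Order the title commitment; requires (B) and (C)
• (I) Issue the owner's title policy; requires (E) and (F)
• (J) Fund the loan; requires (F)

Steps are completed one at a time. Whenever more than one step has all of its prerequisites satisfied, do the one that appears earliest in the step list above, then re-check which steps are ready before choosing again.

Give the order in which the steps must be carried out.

(A), (E), (F), (I), (C), (G), (J), (B), (D), (H)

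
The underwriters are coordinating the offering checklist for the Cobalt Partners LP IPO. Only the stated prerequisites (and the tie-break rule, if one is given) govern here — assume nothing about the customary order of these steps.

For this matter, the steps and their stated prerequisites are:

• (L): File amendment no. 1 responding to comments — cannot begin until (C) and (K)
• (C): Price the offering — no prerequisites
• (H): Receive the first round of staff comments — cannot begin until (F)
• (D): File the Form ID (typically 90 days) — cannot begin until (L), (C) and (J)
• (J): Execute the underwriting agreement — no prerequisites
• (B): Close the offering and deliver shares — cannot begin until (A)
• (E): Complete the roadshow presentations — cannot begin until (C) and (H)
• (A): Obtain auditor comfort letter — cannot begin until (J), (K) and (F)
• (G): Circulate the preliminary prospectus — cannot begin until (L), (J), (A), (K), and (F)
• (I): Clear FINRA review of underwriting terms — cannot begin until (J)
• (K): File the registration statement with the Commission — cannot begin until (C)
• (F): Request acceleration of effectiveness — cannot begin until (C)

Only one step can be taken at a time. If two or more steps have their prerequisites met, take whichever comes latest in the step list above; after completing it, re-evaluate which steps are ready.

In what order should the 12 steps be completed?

(J) (I) (C) (F) (K) (A) (B) (H) (E) (L) (G) (D)

(J) and (C) have no prerequisites; (J) is listed later, so (J) is first.
Ready: (I) and (C). (I) is listed later → (I).
That leaves (C) as the only ready step → (C).
Ready: (F) and (K). (F) is listed later → (F).
(H) now also ready, so the ready set is {(K), (H)}; (K) is listed later → (K).
(A) and (L) now also ready, so the ready set is {(A), (H), (L)}; (A) is listed later → (A).
(B) now also ready, so the ready set is {(B), (H), (L)}; (B) is listed later → (B).
Ready: (H) and (L). (H) is listed later → (H).
Ready: (E) and (L). (E) is listed later → (E).
(L) needed (K) and (C), now all done → (L).
(G) and (D) are both available; (G) is listed later → (G).
(D) needed (J), (C) and (L), now all done → (D).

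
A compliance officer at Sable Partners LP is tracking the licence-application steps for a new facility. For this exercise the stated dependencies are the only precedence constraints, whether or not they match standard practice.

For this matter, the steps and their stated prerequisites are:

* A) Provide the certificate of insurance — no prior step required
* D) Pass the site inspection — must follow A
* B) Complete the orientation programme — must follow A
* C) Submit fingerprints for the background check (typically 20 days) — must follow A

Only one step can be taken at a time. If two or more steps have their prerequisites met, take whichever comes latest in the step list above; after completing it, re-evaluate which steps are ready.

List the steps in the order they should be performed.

A → C → B → D

A has no prerequisites → A first.
Now C, B and D have their prerequisites met. C is listed later, so C next.
Now B and D have their prerequisites met. B is listed later, so B next.
That leaves D as the only ready step → D.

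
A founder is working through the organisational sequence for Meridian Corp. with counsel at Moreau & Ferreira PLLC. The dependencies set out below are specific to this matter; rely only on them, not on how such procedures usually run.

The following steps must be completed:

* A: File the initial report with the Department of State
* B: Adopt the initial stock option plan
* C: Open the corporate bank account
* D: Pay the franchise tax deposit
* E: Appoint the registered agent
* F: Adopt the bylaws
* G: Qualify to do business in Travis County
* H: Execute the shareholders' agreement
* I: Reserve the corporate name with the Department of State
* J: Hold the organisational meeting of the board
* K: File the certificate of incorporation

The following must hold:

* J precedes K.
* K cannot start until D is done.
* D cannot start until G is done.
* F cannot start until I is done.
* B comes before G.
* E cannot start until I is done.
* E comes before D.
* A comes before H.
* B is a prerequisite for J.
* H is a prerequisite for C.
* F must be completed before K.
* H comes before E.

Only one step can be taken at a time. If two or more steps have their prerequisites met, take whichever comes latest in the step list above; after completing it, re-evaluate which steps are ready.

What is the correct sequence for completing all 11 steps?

I → F → B → J → G → A → H → E → D → K → C

Nothing is required for I, B and A. I is listed later → I first.
F now also ready, so the ready set is {F, B, A}; F is listed later → F.
Now B and A have their prerequisites met. B is listed later, so B next.
J, G and A are all available; J is listed later → J.
G and A are both available; G is listed later → G.
That leaves A as the only ready step → A.
H is the only step now ready → H.
Now E and C have their prerequisites met. E is listed later, so E next.
D and C are both available; D is listed later → D.
K now also ready, so the ready set is {K, C}; K is listed later → K.
C is the only step now ready → C.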